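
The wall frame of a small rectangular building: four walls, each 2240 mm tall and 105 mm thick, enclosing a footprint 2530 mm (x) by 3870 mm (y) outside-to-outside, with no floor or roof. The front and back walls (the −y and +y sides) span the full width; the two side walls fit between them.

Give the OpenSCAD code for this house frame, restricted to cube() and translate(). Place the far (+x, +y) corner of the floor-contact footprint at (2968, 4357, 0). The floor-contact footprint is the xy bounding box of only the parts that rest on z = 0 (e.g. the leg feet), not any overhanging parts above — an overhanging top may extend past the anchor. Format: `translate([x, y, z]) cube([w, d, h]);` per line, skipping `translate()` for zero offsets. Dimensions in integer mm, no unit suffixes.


translate([438, 487, 0]) cube([2530, 105, 2240]);
translate([438, 4252, 0]) cube([2530, 105, 2240]);
translate([438, 592, 0]) cube([105, 3660, 2240]);
translate([2863, 592, 0]) cube([105, 3660, 2240]);


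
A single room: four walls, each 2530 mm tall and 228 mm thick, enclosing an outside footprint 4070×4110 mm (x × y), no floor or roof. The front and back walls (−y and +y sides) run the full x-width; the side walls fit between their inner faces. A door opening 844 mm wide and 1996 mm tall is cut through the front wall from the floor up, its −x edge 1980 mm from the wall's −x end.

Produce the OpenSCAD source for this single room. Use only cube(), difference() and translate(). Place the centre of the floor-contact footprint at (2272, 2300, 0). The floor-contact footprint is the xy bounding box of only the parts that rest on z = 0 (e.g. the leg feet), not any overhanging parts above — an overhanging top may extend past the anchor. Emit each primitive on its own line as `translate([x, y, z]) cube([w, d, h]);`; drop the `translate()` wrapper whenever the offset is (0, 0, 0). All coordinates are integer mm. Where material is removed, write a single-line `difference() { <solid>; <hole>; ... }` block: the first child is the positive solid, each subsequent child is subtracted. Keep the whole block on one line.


difference() { translate([237, 245, 0]) cube([4070, 228, 2530]); translate([2217, 245, 0]) cube([844, 228, 1996]); }
translate([237, 4127, 0]) cube([4070, 228, 2530]);
translate([237, 473, 0]) cube([228, 3654, 2530]);
translate([4079, 473, 0]) cube([228, 3654, 2530]);


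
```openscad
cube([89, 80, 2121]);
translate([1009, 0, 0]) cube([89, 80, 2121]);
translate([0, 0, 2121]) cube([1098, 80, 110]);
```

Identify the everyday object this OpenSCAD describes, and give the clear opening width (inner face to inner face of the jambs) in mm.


A door frame. The clear opening width is 920 mm.

Two 2121 mm tall posts with a header on top — a door frame. The left jamb is 89 mm wide at x = 0; the right jamb starts at x = 1009. The clear opening is 1009 − 89 = 920 mm.


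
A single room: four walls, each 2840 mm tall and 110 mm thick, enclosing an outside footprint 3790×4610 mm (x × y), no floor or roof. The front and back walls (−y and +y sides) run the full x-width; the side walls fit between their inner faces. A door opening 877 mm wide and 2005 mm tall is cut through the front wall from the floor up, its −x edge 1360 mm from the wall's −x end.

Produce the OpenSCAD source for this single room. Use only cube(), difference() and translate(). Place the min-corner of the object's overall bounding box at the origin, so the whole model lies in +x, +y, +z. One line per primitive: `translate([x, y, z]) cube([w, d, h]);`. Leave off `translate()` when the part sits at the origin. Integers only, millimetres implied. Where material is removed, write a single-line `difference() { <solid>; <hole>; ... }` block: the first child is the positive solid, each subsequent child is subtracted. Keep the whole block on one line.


difference() { cube([3790, 110, 2840]); translate([1360, 0, 0]) cube([877, 110, 2005]); }
translate([0, 4500, 0]) cube([3790, 110, 2840]);
translate([0, 110, 0]) cube([110, 4390, 2840]);
translate([3680, 110, 0]) cube([110, 4390, 2840]);


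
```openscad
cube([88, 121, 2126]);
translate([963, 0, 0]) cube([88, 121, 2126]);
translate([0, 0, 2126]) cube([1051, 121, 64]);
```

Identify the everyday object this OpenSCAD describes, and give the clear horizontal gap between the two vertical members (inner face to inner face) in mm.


A door frame. The clear opening width is 875 mm.

Two 2126 mm tall posts with a header on top — a door frame. The left jamb is 88 mm wide at x = 0; the right jamb starts at x = 963. The clear opening is 963 − 88 = 875 mm.


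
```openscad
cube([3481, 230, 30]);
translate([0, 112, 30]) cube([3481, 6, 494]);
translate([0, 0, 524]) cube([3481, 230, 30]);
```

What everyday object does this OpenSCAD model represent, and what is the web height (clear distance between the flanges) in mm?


An I-beam. The web height is 494 mm.

Two wide flanges with a thin centred web — an I-beam. Overall 554 mm minus two 30 mm flanges gives a web of 554 − 2·30 = 494 mm.


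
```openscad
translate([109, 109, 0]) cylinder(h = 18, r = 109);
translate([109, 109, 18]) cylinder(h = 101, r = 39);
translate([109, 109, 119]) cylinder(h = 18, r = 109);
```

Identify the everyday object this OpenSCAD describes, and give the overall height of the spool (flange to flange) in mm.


A spool. The overall height is 137 mm.

Three coaxial cylinders, large–small–large — a spool. Two 18 mm flanges and a 101 mm core give 18 + 101 + 18 = 137 mm.


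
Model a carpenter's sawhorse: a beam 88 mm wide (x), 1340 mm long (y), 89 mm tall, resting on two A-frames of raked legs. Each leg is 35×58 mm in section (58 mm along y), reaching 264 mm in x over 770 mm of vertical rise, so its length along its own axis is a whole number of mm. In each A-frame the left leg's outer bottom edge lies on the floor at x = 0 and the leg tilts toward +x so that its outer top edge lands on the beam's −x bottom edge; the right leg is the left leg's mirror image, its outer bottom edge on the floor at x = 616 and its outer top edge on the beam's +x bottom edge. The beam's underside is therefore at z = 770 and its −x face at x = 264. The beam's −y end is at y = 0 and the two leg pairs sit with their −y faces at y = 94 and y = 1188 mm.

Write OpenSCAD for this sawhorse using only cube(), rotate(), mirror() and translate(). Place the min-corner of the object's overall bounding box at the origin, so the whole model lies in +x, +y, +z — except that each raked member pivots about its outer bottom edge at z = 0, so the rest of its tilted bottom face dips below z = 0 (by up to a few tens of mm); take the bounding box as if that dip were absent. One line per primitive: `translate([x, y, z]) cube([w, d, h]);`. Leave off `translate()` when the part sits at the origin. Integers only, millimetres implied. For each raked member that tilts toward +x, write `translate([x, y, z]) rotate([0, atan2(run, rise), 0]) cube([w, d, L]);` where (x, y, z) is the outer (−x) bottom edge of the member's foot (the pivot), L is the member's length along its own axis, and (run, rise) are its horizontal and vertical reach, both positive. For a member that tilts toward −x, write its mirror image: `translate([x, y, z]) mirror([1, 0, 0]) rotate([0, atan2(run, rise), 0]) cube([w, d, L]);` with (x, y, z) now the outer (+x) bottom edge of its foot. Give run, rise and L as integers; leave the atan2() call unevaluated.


// leg length = √(264² + 770²) = 814
// right-leg outer foot x = 2·264 + 88 = 616
// beam min-corner = (264, 0, 770)
translate([264, 0, 770]) cube([88, 1340, 89]);
translate([0, 94, 0]) rotate([0, atan2(264, 770), 0]) cube([35, 58, 814]);
translate([616, 94, 0]) mirror([1, 0, 0]) rotate([0, atan2(264, 770), 0]) cube([35, 58, 814]);
translate([0, 1188, 0]) rotate([0, atan2(264, 770), 0]) cube([35, 58, 814]);
translate([616, 1188, 0]) mirror([1, 0, 0]) rotate([0, atan2(264, 770), 0]) cube([35, 58, 814]);


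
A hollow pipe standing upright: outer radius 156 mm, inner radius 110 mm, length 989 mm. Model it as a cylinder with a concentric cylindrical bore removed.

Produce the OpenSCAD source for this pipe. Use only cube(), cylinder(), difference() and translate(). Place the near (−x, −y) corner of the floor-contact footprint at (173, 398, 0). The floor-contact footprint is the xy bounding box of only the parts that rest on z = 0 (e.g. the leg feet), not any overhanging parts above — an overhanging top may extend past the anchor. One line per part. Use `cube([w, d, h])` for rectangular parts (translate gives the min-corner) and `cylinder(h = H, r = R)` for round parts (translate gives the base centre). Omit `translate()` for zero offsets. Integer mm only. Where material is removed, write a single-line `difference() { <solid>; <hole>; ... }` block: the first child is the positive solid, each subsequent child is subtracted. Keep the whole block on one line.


difference() { translate([329, 554, 0]) cylinder(h = 989, r = 156); translate([329, 554, 0]) cylinder(h = 989, r = 110); }


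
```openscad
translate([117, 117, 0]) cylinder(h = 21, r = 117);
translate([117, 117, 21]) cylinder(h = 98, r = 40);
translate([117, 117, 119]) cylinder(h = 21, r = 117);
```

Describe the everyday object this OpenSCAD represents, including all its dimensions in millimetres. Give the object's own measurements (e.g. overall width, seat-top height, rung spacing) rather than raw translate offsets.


A spool: two coaxial disc flanges of radius 117 mm and thickness 21 mm, joined by a core cylinder of radius 40 mm and height 98 mm. The lower flange rests on z = 0 and the three cylinders share a vertical axis.


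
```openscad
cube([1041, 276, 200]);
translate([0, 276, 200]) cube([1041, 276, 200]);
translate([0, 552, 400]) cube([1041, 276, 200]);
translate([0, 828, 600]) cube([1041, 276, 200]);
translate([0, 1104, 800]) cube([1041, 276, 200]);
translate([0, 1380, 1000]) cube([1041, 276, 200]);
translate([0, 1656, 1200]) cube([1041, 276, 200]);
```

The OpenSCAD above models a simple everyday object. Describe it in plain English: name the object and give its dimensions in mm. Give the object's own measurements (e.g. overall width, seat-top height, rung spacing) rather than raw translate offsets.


A straight staircase of 7 solid steps. Each step is 1041 mm wide (x), 276 mm deep (y, the going) and 200 mm tall (the rise). The first step rests on the floor; each subsequent step sits one going further in +y and one rise higher in +z, directly behind and above the previous step with no overlap.


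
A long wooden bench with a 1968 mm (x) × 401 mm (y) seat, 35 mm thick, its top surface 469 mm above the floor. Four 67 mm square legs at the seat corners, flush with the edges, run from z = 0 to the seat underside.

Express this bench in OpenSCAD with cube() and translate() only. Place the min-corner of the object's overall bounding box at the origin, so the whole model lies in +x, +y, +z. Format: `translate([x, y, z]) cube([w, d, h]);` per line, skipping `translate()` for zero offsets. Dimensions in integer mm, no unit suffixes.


translate([0, 0, 434]) cube([1968, 401, 35]);
cube([67, 67, 434]);
translate([0, 334, 0]) cube([67, 67, 434]);
translate([1901, 0, 0]) cube([67, 67, 434]);
translate([1901, 334, 0]) cube([67, 67, 434]);


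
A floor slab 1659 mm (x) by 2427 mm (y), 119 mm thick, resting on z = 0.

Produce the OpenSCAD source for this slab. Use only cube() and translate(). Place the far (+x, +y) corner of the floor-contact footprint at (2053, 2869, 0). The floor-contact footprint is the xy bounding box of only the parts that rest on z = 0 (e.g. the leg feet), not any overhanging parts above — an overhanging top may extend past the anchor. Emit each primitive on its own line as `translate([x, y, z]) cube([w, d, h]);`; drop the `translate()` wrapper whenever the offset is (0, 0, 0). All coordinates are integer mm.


translate([394, 442, 0]) cube([1659, 2427, 119]);


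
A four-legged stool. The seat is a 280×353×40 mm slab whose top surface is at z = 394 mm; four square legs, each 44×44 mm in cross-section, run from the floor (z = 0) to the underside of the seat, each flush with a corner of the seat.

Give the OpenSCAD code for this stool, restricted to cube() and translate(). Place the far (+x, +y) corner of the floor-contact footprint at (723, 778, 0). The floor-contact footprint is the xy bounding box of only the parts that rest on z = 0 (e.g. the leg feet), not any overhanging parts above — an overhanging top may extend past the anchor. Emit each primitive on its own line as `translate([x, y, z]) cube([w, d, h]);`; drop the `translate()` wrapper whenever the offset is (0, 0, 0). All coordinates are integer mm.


translate([443, 425, 354]) cube([280, 353, 40]);
translate([443, 425, 0]) cube([44, 44, 354]);
translate([679, 425, 0]) cube([44, 44, 354]);
translate([443, 734, 0]) cube([44, 44, 354]);
translate([679, 734, 0]) cube([44, 44, 354]);


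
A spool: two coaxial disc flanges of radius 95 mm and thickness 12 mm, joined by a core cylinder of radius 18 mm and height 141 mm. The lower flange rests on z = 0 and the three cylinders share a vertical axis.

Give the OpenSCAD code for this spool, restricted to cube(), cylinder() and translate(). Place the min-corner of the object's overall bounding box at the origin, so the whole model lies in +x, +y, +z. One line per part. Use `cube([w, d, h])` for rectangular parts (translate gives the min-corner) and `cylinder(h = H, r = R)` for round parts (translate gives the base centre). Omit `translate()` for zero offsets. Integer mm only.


translate([95, 95, 0]) cylinder(h = 12, r = 95);
translate([95, 95, 12]) cylinder(h = 141, r = 18);
translate([95, 95, 153]) cylinder(h = 12, r = 95);


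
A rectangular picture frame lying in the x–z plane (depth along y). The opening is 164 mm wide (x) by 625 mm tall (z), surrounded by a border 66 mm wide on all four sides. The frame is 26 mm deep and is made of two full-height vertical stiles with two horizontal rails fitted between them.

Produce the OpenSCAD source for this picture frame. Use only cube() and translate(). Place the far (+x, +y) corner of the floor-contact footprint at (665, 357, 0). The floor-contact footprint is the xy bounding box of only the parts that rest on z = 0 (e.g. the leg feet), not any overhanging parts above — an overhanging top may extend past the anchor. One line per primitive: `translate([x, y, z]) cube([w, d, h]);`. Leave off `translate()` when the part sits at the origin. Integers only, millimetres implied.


translate([369, 331, 0]) cube([66, 26, 757]);
translate([599, 331, 0]) cube([66, 26, 757]);
translate([435, 331, 0]) cube([164, 26, 66]);
translate([435, 331, 691]) cube([164, 26, 66]);


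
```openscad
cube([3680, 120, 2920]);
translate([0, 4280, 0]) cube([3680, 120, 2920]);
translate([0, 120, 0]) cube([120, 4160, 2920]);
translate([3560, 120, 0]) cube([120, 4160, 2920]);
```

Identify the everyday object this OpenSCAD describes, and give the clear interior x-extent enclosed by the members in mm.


A house (or room) frame. The interior width is 3440 mm.

Four 2920 mm walls enclosing a rectangle with no floor or roof — a room or house frame. Outside width is 3680 mm and wall thickness is 120 mm, so the interior width is 3680 − 2 × 120 = 3440 mm.


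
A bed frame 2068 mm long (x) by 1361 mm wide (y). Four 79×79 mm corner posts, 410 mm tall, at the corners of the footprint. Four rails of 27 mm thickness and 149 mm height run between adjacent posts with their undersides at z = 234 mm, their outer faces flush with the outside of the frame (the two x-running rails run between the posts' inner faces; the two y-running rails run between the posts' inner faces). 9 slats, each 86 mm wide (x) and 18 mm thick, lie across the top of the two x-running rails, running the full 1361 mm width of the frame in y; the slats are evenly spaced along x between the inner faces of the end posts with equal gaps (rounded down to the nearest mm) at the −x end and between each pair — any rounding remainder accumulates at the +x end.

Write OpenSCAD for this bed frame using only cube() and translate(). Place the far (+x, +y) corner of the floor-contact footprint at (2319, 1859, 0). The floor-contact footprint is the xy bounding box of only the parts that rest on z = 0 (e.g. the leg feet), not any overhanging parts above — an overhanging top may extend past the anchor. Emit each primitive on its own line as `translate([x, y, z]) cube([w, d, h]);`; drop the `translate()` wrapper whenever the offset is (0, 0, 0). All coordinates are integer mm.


// slat z = rail_z + rail_h = 234 + 149 = 383
// slat gap = ⌊(1910 − 9·86) / 10⌋ = 113
translate([251, 498, 0]) cube([79, 79, 410]);
translate([251, 1780, 0]) cube([79, 79, 410]);
translate([2240, 498, 0]) cube([79, 79, 410]);
translate([2240, 1780, 0]) cube([79, 79, 410]);
translate([330, 498, 234]) cube([1910, 27, 149]);
translate([330, 1832, 234]) cube([1910, 27, 149]);
translate([251, 577, 234]) cube([27, 1203, 149]);
translate([2292, 577, 234]) cube([27, 1203, 149]);
translate([443, 498, 383]) cube([86, 1361, 18]);
translate([642, 498, 383]) cube([86, 1361, 18]);
translate([841, 498, 383]) cube([86, 1361, 18]);
translate([1040, 498, 383]) cube([86, 1361, 18]);
translate([1239, 498, 383]) cube([86, 1361, 18]);
translate([1438, 498, 383]) cube([86, 1361, 18]);
translate([1637, 498, 383]) cube([86, 1361, 18]);
translate([1836, 498, 383]) cube([86, 1361, 18]);
translate([2035, 498, 383]) cube([86, 1361, 18]);


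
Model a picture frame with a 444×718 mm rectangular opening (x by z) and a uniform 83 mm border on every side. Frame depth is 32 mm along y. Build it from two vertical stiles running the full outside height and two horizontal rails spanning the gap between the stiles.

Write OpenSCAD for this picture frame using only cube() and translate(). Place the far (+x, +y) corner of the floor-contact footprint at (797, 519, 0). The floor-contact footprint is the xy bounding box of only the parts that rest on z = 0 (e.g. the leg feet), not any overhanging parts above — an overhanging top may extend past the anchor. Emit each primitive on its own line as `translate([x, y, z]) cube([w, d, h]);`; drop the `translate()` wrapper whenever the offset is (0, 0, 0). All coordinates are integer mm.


translate([187, 487, 0]) cube([83, 32, 884]);
translate([714, 487, 0]) cube([83, 32, 884]);
translate([270, 487, 0]) cube([444, 32, 83]);
translate([270, 487, 801]) cube([444, 32, 83]);


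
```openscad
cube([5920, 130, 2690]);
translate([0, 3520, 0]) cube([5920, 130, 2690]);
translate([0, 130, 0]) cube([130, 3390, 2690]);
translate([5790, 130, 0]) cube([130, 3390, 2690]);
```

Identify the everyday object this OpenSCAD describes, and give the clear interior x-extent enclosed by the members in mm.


A house (or room) frame. The interior width is 5660 mm.

Four 2690 mm walls enclosing a rectangle with no floor or roof — a room or house frame. Outside width is 5920 mm and wall thickness is 130 mm, so the interior width is 5920 − 2 × 130 = 5660 mm.


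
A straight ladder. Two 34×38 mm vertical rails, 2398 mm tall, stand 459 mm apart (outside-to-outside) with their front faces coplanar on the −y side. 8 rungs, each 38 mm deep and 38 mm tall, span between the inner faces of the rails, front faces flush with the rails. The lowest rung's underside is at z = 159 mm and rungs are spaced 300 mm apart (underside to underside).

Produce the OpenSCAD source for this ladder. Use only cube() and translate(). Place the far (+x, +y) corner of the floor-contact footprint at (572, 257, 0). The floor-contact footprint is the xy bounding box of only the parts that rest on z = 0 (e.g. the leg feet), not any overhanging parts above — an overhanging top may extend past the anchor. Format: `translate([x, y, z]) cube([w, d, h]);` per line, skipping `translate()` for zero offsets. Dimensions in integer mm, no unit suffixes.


translate([113, 219, 0]) cube([34, 38, 2398]);
translate([538, 219, 0]) cube([34, 38, 2398]);
translate([147, 219, 159]) cube([391, 38, 38]);
translate([147, 219, 459]) cube([391, 38, 38]);
translate([147, 219, 759]) cube([391, 38, 38]);
translate([147, 219, 1059]) cube([391, 38, 38]);
translate([147, 219, 1359]) cube([391, 38, 38]);
translate([147, 219, 1659]) cube([391, 38, 38]);
translate([147, 219, 1959]) cube([391, 38, 38]);
translate([147, 219, 2259]) cube([391, 38, 38]);


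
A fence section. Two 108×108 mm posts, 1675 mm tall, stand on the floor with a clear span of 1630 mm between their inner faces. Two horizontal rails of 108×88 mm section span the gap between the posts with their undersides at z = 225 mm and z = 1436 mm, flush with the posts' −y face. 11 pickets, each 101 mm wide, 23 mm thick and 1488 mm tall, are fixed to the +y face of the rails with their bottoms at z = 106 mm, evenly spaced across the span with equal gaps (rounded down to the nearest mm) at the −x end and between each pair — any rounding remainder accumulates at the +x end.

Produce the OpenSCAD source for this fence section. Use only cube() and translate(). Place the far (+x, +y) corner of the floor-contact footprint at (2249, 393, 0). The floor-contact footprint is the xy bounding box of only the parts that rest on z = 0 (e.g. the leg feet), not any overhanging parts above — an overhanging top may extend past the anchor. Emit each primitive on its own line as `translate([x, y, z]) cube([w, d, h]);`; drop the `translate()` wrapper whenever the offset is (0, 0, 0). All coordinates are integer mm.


translate([403, 285, 0]) cube([108, 108, 1675]);
translate([2141, 285, 0]) cube([108, 108, 1675]);
translate([511, 285, 225]) cube([1630, 108, 88]);
translate([511, 285, 1436]) cube([1630, 108, 88]);
translate([554, 393, 106]) cube([101, 23, 1488]);
translate([698, 393, 106]) cube([101, 23, 1488]);
translate([842, 393, 106]) cube([101, 23, 1488]);
translate([986, 393, 106]) cube([101, 23, 1488]);
translate([1130, 393, 106]) cube([101, 23, 1488]);
translate([1274, 393, 106]) cube([101, 23, 1488]);
translate([1418, 393, 106]) cube([101, 23, 1488]);
translate([1562, 393, 106]) cube([101, 23, 1488]);
translate([1706, 393, 106]) cube([101, 23, 1488]);
translate([1850, 393, 106]) cube([101, 23, 1488]);
translate([1994, 393, 106]) cube([101, 23, 1488]);


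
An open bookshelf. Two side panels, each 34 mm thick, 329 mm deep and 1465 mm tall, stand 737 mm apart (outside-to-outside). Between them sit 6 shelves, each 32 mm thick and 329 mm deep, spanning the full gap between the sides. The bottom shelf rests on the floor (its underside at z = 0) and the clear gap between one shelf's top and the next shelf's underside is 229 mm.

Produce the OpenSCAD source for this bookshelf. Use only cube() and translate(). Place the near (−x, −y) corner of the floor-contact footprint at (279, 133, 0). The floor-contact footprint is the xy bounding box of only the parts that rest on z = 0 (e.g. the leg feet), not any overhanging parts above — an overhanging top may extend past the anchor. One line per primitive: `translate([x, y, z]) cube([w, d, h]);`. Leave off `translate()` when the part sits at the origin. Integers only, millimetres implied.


translate([279, 133, 0]) cube([34, 329, 1465]);
translate([982, 133, 0]) cube([34, 329, 1465]);
translate([313, 133, 0]) cube([669, 329, 32]);
translate([313, 133, 261]) cube([669, 329, 32]);
translate([313, 133, 522]) cube([669, 329, 32]);
translate([313, 133, 783]) cube([669, 329, 32]);
translate([313, 133, 1044]) cube([669, 329, 32]);
translate([313, 133, 1305]) cube([669, 329, 32]);


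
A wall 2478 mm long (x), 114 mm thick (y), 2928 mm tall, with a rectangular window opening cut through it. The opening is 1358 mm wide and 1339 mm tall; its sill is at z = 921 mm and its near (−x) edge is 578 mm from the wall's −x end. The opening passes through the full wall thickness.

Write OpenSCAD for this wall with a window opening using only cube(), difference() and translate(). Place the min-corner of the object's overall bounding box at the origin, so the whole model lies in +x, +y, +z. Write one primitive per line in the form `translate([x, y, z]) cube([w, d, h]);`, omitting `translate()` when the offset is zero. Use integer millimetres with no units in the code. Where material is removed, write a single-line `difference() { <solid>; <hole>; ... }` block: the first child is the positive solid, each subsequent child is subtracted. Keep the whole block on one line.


difference() { cube([2478, 114, 2928]); translate([578, 0, 921]) cube([1358, 114, 1339]); }


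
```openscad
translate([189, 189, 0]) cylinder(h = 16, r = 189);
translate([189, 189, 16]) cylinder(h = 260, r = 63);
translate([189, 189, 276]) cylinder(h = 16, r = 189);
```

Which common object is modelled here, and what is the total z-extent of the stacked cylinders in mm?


A spool. The overall height is 292 mm.

Three coaxial cylinders, large–small–large — a spool. Two 16 mm flanges and a 260 mm core give 16 + 260 + 16 = 292 mm.


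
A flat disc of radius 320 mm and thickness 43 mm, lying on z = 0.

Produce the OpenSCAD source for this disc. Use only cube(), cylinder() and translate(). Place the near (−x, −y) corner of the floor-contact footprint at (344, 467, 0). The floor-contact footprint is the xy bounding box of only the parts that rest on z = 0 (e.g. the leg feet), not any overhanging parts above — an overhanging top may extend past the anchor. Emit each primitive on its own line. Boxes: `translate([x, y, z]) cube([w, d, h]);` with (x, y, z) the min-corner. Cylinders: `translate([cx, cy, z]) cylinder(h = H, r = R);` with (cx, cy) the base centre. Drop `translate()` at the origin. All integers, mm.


translate([664, 787, 0]) cylinder(h = 43, r = 320);


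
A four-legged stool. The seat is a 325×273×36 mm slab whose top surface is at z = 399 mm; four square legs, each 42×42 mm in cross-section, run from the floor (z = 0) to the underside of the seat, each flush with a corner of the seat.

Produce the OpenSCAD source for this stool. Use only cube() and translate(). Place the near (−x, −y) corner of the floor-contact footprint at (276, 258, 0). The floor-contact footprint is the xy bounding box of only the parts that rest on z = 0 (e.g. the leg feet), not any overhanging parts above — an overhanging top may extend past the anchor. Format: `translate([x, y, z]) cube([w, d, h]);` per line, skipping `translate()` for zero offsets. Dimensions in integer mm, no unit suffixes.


translate([276, 258, 363]) cube([325, 273, 36]);
translate([276, 258, 0]) cube([42, 42, 363]);
translate([559, 258, 0]) cube([42, 42, 363]);
translate([276, 489, 0]) cube([42, 42, 363]);
translate([559, 489, 0]) cube([42, 42, 363]);


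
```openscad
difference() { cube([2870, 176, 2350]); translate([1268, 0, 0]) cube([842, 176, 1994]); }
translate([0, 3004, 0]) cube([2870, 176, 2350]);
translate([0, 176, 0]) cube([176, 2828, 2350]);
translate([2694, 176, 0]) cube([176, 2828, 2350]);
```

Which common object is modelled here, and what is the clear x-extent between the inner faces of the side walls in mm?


A single room. The interior width is 2518 mm.

Four walls enclosing a rectangle with a door in the front wall — a room. Outside width 2870 minus two 176 mm walls gives 2518 mm.


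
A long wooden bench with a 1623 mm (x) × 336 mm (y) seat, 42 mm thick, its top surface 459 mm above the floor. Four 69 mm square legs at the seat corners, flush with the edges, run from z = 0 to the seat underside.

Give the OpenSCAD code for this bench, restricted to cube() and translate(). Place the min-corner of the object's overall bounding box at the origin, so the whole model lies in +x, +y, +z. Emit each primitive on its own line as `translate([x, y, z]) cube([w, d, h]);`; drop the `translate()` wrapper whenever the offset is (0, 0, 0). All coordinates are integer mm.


translate([0, 0, 417]) cube([1623, 336, 42]);
cube([69, 69, 417]);
translate([0, 267, 0]) cube([69, 69, 417]);
translate([1554, 0, 0]) cube([69, 69, 417]);
translate([1554, 267, 0]) cube([69, 69, 417]);


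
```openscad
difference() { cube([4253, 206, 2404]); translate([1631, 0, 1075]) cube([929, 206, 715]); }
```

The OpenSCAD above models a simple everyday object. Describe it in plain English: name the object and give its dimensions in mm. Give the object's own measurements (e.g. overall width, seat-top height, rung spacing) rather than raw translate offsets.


A wall 4253 mm long (x), 206 mm thick (y), 2404 mm tall, with a rectangular window opening cut through it. The opening is 929 mm wide and 715 mm tall; its sill is at z = 1075 mm and its near (−x) edge is 1631 mm from the wall's −x end. The opening passes through the full wall thickness.


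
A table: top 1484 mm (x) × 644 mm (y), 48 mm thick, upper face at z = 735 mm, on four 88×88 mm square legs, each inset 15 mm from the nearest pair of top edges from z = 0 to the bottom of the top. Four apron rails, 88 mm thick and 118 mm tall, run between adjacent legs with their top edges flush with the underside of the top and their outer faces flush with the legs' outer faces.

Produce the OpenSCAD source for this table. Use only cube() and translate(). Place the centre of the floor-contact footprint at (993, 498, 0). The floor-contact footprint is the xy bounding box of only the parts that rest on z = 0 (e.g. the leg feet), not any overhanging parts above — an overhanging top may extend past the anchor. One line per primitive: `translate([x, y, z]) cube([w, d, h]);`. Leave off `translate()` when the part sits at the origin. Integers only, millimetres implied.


translate([251, 176, 687]) cube([1484, 644, 48]);
translate([266, 191, 0]) cube([88, 88, 687]);
translate([1632, 191, 0]) cube([88, 88, 687]);
translate([266, 717, 0]) cube([88, 88, 687]);
translate([1632, 717, 0]) cube([88, 88, 687]);
translate([354, 191, 569]) cube([1278, 88, 118]);
translate([354, 717, 569]) cube([1278, 88, 118]);
translate([266, 279, 569]) cube([88, 438, 118]);
translate([1632, 279, 569]) cube([88, 438, 118]);


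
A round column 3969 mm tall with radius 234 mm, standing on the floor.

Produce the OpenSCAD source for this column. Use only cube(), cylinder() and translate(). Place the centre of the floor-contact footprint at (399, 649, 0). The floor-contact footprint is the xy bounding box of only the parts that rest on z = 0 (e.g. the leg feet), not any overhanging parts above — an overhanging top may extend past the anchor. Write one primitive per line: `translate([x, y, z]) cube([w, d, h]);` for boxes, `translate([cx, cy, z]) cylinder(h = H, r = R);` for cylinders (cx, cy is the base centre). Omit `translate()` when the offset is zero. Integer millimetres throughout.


translate([399, 649, 0]) cylinder(h = 3969, r = 234);


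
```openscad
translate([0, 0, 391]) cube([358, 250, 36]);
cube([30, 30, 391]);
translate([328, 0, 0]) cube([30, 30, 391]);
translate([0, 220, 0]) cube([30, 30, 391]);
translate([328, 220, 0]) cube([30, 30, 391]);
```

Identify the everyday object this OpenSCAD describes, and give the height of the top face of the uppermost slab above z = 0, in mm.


A stool. The seat height is 427 mm.

A 358×250×36 slab at z = 391 on four corner posts — a stool. The seat top is 391 + 36 = 427 mm.


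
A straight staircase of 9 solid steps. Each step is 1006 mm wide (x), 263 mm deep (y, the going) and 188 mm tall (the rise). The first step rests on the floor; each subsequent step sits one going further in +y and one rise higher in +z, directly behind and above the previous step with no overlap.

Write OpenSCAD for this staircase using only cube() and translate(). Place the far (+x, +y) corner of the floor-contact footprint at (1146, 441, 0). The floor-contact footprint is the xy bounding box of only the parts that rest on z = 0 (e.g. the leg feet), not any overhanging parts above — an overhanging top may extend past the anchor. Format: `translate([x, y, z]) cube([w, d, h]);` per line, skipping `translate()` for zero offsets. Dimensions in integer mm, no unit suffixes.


translate([140, 178, 0]) cube([1006, 263, 188]);
translate([140, 441, 188]) cube([1006, 263, 188]);
translate([140, 704, 376]) cube([1006, 263, 188]);
translate([140, 967, 564]) cube([1006, 263, 188]);
translate([140, 1230, 752]) cube([1006, 263, 188]);
translate([140, 1493, 940]) cube([1006, 263, 188]);
translate([140, 1756, 1128]) cube([1006, 263, 188]);
translate([140, 2019, 1316]) cube([1006, 263, 188]);
translate([140, 2282, 1504]) cube([1006, 263, 188]);


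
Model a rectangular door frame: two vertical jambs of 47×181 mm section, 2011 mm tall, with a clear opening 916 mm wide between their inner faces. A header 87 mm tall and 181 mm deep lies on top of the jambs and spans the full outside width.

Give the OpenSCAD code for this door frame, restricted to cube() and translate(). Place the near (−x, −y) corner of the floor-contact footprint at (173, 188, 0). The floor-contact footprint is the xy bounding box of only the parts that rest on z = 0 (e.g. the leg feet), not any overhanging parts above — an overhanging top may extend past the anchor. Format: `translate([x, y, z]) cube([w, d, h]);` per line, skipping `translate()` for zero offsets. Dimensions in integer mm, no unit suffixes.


translate([173, 188, 0]) cube([47, 181, 2011]);
translate([1136, 188, 0]) cube([47, 181, 2011]);
translate([173, 188, 2011]) cube([1010, 181, 87]);


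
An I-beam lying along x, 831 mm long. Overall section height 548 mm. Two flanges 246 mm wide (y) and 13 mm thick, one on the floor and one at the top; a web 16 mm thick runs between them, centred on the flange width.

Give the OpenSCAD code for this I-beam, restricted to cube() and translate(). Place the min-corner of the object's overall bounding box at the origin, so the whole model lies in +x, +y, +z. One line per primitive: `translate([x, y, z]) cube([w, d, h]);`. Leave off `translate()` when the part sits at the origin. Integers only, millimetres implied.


cube([831, 246, 13]);
translate([0, 115, 13]) cube([831, 16, 522]);
translate([0, 0, 535]) cube([831, 246, 13]);


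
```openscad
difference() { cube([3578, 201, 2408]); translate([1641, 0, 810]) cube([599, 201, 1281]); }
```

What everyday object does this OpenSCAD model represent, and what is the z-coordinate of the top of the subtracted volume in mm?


A wall with a window opening. The window head height is 2091 mm.

A wall with a rectangular opening subtracted — a window. Sill at z = 810, opening 1281 mm tall, so the head is at 810 + 1281 = 2091 mm.


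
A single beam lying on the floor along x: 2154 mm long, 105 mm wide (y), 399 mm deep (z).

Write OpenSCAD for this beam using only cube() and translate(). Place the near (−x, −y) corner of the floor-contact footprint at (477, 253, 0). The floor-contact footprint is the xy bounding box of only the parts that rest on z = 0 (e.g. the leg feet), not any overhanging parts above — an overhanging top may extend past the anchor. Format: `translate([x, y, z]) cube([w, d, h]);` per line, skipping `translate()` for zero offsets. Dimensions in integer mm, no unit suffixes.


translate([477, 253, 0]) cube([2154, 105, 399]);


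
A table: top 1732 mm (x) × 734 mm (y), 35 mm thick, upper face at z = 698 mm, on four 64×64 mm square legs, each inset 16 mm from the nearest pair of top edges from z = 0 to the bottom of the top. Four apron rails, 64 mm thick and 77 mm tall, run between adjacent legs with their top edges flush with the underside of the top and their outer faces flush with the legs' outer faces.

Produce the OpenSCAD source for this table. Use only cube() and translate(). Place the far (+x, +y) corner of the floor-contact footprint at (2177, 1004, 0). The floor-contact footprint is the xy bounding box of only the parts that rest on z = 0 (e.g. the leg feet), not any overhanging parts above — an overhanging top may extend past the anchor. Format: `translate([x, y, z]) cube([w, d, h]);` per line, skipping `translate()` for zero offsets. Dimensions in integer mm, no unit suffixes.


translate([461, 286, 663]) cube([1732, 734, 35]);
translate([477, 302, 0]) cube([64, 64, 663]);
translate([2113, 302, 0]) cube([64, 64, 663]);
translate([477, 940, 0]) cube([64, 64, 663]);
translate([2113, 940, 0]) cube([64, 64, 663]);
translate([541, 302, 586]) cube([1572, 64, 77]);
translate([541, 940, 586]) cube([1572, 64, 77]);
translate([477, 366, 586]) cube([64, 574, 77]);
translate([2113, 366, 586]) cube([64, 574, 77]);


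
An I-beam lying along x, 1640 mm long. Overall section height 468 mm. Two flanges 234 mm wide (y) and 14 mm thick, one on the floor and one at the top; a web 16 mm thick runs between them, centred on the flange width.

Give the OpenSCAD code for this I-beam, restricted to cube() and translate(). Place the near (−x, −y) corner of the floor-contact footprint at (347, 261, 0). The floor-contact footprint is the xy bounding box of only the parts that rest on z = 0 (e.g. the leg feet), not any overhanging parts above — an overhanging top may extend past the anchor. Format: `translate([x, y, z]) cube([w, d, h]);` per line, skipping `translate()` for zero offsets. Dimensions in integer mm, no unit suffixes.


translate([347, 261, 0]) cube([1640, 234, 14]);
translate([347, 370, 14]) cube([1640, 16, 440]);
translate([347, 261, 454]) cube([1640, 234, 14]);


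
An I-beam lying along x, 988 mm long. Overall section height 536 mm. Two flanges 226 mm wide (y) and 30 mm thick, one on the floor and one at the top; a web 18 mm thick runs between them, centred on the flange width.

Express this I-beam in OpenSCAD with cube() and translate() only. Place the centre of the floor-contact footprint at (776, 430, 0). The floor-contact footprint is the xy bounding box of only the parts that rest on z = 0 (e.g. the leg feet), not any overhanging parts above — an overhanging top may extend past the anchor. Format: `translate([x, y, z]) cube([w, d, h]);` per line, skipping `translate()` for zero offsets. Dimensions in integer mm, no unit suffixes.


translate([282, 317, 0]) cube([988, 226, 30]);
translate([282, 421, 30]) cube([988, 18, 476]);
translate([282, 317, 506]) cube([988, 226, 30]);


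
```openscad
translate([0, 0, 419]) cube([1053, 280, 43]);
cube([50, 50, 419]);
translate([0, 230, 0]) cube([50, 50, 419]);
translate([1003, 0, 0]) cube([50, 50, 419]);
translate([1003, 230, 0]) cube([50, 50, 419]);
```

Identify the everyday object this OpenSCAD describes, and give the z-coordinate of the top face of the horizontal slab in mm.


A bench. The seat-top height is 462 mm.

A long slab on four corner posts — a bench. The slab sits at z = 419 with thickness 43, so the top is 419 + 43 = 462 mm.


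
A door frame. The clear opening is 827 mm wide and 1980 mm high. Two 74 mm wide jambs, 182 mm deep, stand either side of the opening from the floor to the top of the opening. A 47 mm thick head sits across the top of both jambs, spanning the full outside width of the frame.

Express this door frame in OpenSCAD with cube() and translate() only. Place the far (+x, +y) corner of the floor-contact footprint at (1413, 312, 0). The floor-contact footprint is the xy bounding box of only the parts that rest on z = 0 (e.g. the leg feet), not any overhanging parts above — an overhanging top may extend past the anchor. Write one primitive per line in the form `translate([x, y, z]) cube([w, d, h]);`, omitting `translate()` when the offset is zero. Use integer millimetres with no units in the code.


translate([438, 130, 0]) cube([74, 182, 1980]);
translate([1339, 130, 0]) cube([74, 182, 1980]);
translate([438, 130, 1980]) cube([975, 182, 47]);


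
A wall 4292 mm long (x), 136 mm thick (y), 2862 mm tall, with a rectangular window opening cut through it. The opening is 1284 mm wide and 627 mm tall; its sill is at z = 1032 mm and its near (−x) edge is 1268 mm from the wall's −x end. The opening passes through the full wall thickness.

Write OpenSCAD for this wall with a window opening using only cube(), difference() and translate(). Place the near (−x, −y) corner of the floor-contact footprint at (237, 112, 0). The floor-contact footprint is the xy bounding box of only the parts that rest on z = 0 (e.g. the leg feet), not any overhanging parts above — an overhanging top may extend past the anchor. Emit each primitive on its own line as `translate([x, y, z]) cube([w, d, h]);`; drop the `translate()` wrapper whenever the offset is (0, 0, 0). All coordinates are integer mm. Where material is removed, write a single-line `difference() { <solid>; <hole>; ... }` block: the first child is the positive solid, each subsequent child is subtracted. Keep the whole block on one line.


difference() { translate([237, 112, 0]) cube([4292, 136, 2862]); translate([1505, 112, 1032]) cube([1284, 136, 627]); }
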